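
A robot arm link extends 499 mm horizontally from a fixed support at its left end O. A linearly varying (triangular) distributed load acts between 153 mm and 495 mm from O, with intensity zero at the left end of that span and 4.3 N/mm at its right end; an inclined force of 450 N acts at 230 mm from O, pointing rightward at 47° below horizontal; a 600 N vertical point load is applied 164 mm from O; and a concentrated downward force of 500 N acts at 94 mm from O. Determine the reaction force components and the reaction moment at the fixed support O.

O_x = -306.9 N, O_y = 2164 N, M_O = 501200 N·mm

Resultant of the triangular load: ½ × 4.3 × 342 = 735.3 N, acting at 381 mm from O (one-third of the span from the peak).
ΣF_x = 0: O_x + 450·cos47° = 0 → O_x = -306.9 N.
ΣF_y = 0: O_y − ½·4.3·342 − 450·sin47° − 600 − 500 = 0 → O_y = 2164 N.
ΣM about O: M_O − (½·4.3·342)·381 − 450·sin47°·230 − 600·164 − 500·94 = 0 → M_O = 501200 N·mm.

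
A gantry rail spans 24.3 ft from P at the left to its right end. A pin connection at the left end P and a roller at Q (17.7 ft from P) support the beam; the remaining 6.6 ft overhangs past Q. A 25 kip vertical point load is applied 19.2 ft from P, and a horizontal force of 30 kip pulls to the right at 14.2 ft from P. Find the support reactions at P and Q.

ΣM about P: Q_y·17.7 − 25·19.2 = 0 → Q_y = 480/17.7 = 27.1186 ≈ 27.12 kip.
ΣF_y = 0: P_y + 27.1186 − 25 = 0 → P_y = -2.119 kip.
ΣF_x = 0: P_x + 30 = 0 → P_x = -30.00 kip.

P_x = -30.00 kip, P_y = -2.119 kip, Q_y = 27.12 kip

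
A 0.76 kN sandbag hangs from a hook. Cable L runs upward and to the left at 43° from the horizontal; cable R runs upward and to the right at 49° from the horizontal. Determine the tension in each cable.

ΣF_x = 0: −T_L·cos43° + T_R·cos49° = 0 → T_R = 1.11477·T_L.
ΣF_y = 0: T_L·sin43° + T_R·sin49° = 0.76.
Substitute: T_L·(0.681998 + 1.11477·0.75471) = 0.76 → T_L = 0.498908 ≈ 0.4989 kN.
Then T_R = 1.11477 × 0.498908 = 0.5562 kN.

T_L = 0.4989 kN, T_R = 0.5562 kN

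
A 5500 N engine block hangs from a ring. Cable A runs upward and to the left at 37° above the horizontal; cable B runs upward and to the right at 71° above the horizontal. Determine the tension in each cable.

T_A = 1883 N, T_B = 4619 N

ΣF_x = 0: −T_A·cos37° + T_B·cos71° = 0 → T_B = 2.45305·T_A.
ΣF_y = 0: T_A·sin37° + T_B·sin71° = 5500.
Substitute: T_A·(0.601815 + 2.45305·0.945519) = 5500 → T_A = 1882.77 ≈ 1883 N.
Then T_B = 2.45305 × 1882.77 = 4619 N.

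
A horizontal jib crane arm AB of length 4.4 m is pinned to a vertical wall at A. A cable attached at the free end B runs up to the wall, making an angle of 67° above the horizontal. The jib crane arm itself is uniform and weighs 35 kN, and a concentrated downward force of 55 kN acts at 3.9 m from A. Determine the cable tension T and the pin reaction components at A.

T = 71.97 kN, A_x = 28.12 kN, A_y = 23.75 kN

ΣM about A: T·sin67°·4.4 − 35·2.2 − 55·3.9 = 0 → T = 291.5/(4.4·0.920505) = 71.9714 ≈ 71.97 kN.
ΣF_x = 0: A_x − T·cos67° = 0 → A_x = 71.9714 × 0.390731 = 28.12 kN.
ΣF_y = 0: A_y + T·sin67° − 35 − 55 = 0 → A_y = 90 − 71.9714 × 0.920505 = 23.75 kN.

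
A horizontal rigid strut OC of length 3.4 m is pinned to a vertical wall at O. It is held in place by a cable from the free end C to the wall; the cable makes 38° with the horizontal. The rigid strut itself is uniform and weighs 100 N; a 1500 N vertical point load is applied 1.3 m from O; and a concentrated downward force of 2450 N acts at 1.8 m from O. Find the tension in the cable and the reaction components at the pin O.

ΣM about O: T·sin38°·3.4 − 100·1.7 − 1500·1.3 − 2450·1.8 = 0 → T = 6530/(3.4·0.615661) = 3119.55 ≈ 3120 N.
ΣF_x = 0: O_x − T·cos38° = 0 → O_x = 3119.55 × 0.788011 = 2458 N.
ΣF_y = 0: O_y + T·sin38° − 100 − 1500 − 2450 = 0 → O_y = 4050 − 3119.55 × 0.615661 = 2129 N.

T = 3120 N, O_x = 2458 N, O_y = 2129 N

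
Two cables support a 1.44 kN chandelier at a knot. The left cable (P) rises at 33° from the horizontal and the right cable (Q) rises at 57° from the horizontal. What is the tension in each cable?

T_P = 0.7843 kN, T_Q = 1.208 kN

ΣF_x = 0: −T_P·cos33° + T_Q·cos57° = 0 → T_Q = 1.53986·T_P.
ΣF_y = 0: T_P·sin33° + T_Q·sin57° = 1.44.
Substitute: T_P·(0.544639 + 1.53986·0.838671) = 1.44 → T_P = 0.784282 ≈ 0.7843 kN.
Then T_Q = 1.53986 × 0.784282 = 1.208 kN.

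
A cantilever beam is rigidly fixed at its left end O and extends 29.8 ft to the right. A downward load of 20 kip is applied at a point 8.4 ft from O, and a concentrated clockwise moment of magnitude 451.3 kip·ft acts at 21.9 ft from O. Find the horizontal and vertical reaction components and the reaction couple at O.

O_x = 0, O_y = 20.00 kip, M_O = 619.3 kip·ft

ΣF_x = 0: O_x = 0.
ΣF_y = 0: O_y − 20 = 0 → O_y = 20.00 kip.
ΣM about O: M_O − 20·8.4 − 451.3 = 0 → M_O = 619.3 kip·ft.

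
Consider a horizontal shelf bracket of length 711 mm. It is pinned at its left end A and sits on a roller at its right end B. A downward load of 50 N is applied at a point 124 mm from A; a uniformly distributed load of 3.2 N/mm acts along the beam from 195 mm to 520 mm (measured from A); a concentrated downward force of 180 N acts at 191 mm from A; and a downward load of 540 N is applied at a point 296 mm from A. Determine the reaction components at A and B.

A_x = 0, A_y = 1005 N, B_y = 804.8 N

Resultant of the distributed load: 3.2 × 325 = 1040 N at 357.5 mm from A.
ΣM about A: B_y·711 − 50·124 − (3.2·325)·357.5 − 180·191 − 540·296 = 0 → B_y = 572220/711 = 804.81 ≈ 804.8 N.
ΣF_y = 0: A_y + 804.81 − 50 − 3.2·325 − 180 − 540 = 0 → A_y = 1005 N.
ΣF_x = 0: no horizontal applied forces, so A_x = 0.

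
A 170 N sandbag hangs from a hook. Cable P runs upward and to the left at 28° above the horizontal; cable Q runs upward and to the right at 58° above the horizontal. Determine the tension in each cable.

ΣF_x = 0: −T_P·cos28° + T_Q·cos58° = 0 → T_Q = 1.66619·T_P.
ΣF_y = 0: T_P·sin28° + T_Q·sin58° = 170.
Substitute: T_P·(0.469472 + 1.66619·0.848048) = 170 → T_P = 90.3064 ≈ 90.31 N.
Then T_Q = 1.66619 × 90.3064 = 150.5 N.

T_P = 90.31 N, T_Q = 150.5 N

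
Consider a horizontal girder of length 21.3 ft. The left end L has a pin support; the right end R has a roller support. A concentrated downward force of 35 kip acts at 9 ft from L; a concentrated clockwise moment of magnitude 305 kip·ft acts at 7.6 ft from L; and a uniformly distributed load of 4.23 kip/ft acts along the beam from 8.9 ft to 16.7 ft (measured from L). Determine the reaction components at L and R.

L_x = 0, L_y = 19.06 kip, R_y = 48.94 kip

Resultant of the distributed load: 4.23 × 7.8 = 32.994 kip at 12.8 ft from L.
Taking moments about L: R_y·21.3 − 35·9 − 305 − (4.23·7.8)·12.8 = 0 → R_y = 1042.3232/21.3 = 48.9354 ≈ 48.94 kip.
ΣF_y = 0: L_y + 48.9354 − 35 − 4.23·7.8 = 0 → L_y = 19.06 kip.
ΣF_x = 0: no horizontal applied forces, so L_x = 0.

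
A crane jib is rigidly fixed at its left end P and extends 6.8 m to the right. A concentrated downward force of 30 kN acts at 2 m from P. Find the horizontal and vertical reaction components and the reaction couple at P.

P_x = 0, P_y = 30.00 kN, M_P = 60.00 kN·m

ΣF_x = 0: P_x = 0.
ΣF_y = 0: P_y − 30 = 0 → P_y = 30.00 kN.
ΣM about P: M_P − 30·2 = 0 → M_P = 60.00 kN·m.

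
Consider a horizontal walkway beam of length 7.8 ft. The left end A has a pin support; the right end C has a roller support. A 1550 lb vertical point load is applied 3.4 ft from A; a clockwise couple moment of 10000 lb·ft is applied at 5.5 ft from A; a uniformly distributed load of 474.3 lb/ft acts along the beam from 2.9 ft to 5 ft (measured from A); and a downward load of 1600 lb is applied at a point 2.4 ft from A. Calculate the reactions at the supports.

Resultant of the distributed load: 474.3 × 2.1 = 996.03 lb at 3.95 ft from A.
Moments about A: C_y·7.8 − 1550·3.4 − 10000 − (474.3·2.1)·3.95 − 1600·2.4 = 0 → C_y = 23044.3185/7.8 = 2954.4 ≈ 2954 lb.
ΣF_y = 0: A_y + 2954.4 − 1550 − 474.3·2.1 − 1600 = 0 → A_y = 1192 lb.
ΣF_x = 0: no horizontal applied forces, so A_x = 0.

A_x = 0, A_y = 1192 lb, C_y = 2954 lb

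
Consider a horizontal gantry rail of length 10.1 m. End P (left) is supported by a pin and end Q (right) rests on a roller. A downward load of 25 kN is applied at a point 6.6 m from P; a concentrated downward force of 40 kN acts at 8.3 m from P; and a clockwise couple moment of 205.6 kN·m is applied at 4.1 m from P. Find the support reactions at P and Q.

P_x = 0, P_y = -4.564 kN, Q_y = 69.56 kN

ΣM about P: Q_y·10.1 − 25·6.6 − 40·8.3 − 205.6 = 0 → Q_y = 702.6/10.1 = 69.5644 ≈ 69.56 kN.
ΣF_y = 0: P_y + 69.5644 − 25 − 40 = 0 → P_y = -4.564 kN.
ΣF_x = 0: no horizontal applied forces, so P_x = 0.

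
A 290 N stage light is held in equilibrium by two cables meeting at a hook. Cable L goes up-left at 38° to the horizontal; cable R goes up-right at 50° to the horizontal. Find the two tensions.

ΣF_x = 0: −T_L·cos38° + T_R·cos50° = 0 → T_R = 1.22593·T_L.
ΣF_y = 0: T_L·sin38° + T_R·sin50° = 290.
Substitute: T_L·(0.615661 + 1.22593·0.766044) = 290 → T_L = 186.522 ≈ 186.5 N.
Then T_R = 1.22593 × 186.522 = 228.7 N.

T_L = 186.5 N, T_R = 228.7 N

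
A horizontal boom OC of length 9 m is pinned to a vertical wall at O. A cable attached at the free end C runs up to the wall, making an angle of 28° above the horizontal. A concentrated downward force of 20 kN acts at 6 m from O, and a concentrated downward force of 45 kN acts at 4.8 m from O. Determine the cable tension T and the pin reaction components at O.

T = 79.52 kN, O_x = 70.21 kN, O_y = 27.67 kN

ΣM about O: T·sin28°·9 − 20·6 − 45·4.8 = 0 → T = 336/(9·0.469472) = 79.522 ≈ 79.52 kN.
ΣF_x = 0: O_x − T·cos28° = 0 → O_x = 79.522 × 0.882948 = 70.21 kN.
ΣF_y = 0: O_y + T·sin28° − 20 − 45 = 0 → O_y = 65 − 79.522 × 0.469472 = 27.67 kN.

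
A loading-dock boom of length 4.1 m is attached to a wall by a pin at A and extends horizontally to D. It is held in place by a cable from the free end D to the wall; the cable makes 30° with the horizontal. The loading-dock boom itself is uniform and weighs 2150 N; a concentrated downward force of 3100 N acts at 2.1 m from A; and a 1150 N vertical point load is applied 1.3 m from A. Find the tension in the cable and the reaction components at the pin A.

T = 6055 N, A_x = 5244 N, A_y = 3373 N

ΣM about A: T·sin30°·4.1 − 2150·2.05 − 3100·2.1 − 1150·1.3 = 0 → T = 12412.5/(4.1·0.5) = 6054.88 ≈ 6055 N.
ΣF_x = 0: A_x − T·cos30° = 0 → A_x = 6054.88 × 0.866025 = 5244 N.
ΣF_y = 0: A_y + T·sin30° − 2150 − 3100 − 1150 = 0 → A_y = 6400 − 6054.88 × 0.5 = 3373 N.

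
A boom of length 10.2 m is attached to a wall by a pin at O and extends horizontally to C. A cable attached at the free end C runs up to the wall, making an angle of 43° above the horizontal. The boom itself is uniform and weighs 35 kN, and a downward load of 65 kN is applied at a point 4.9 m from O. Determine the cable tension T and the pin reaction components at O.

ΣM about O: T·sin43°·10.2 − 35·5.1 − 65·4.9 = 0 → T = 497/(10.2·0.681998) = 71.4452 ≈ 71.45 kN.
ΣF_x = 0: O_x − T·cos43° = 0 → O_x = 71.4452 × 0.731354 = 52.25 kN.
ΣF_y = 0: O_y + T·sin43° − 35 − 65 = 0 → O_y = 100 − 71.4452 × 0.681998 = 51.27 kN.

T = 71.45 kN, O_x = 52.25 kN, O_y = 51.27 kN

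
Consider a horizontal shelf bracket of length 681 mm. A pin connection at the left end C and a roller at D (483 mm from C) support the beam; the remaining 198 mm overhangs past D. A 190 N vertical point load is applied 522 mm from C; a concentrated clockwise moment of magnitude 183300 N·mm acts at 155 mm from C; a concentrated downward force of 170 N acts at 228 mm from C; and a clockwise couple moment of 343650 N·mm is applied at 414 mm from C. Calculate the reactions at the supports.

C_x = 0, C_y = -1017 N, D_y = 1377 N

Moments about C: D_y·483 − 190·522 − 183300 − 170·228 − 343650 = 0 → D_y = 664890/483 = 1376.58 ≈ 1377 N.
ΣF_y = 0: C_y + 1376.58 − 190 − 170 = 0 → C_y = -1017 N.
ΣF_x = 0: no horizontal applied forces, so C_x = 0.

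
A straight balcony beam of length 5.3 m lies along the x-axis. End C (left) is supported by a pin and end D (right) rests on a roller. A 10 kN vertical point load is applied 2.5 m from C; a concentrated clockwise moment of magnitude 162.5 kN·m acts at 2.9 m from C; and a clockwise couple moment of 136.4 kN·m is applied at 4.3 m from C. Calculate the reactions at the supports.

ΣM about C: D_y·5.3 − 10·2.5 − 162.5 − 136.4 = 0 → D_y = 323.9/5.3 = 61.1132 ≈ 61.11 kN.
ΣF_y = 0: C_y + 61.1132 − 10 = 0 → C_y = -51.11 kN.
ΣF_x = 0: no horizontal applied forces, so C_x = 0.

C_x = 0, C_y = -51.11 kN, D_y = 61.11 kN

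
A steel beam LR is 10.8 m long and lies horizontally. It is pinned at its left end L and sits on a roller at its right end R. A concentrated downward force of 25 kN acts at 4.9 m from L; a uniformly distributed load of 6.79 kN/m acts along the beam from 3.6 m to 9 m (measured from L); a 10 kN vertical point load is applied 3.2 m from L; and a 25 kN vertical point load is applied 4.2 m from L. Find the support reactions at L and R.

L_x = 0, L_y = 51.25 kN, R_y = 45.42 kN

Resultant of the distributed load: 6.79 × 5.4 = 36.666 kN at 6.3 m from L.
Moments about L: R_y·10.8 − 25·4.9 − (6.79·5.4)·6.3 − 10·3.2 − 25·4.2 = 0 → R_y = 490.4958/10.8 = 45.4163 ≈ 45.42 kN.
ΣF_y = 0: L_y + 45.4163 − 25 − 6.79·5.4 − 10 − 25 = 0 → L_y = 51.25 kN.
ΣF_x = 0: no horizontal applied forces, so L_x = 0.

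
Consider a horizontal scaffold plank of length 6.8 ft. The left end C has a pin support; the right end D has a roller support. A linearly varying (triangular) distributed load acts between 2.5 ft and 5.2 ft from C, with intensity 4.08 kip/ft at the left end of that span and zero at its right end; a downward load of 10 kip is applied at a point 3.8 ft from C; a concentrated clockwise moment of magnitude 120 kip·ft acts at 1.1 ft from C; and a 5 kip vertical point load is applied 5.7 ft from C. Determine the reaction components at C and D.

C_x = 0, C_y = -9.672 kip, D_y = 30.18 kip

Resultant of the triangular load: ½ × 4.08 × 2.7 = 5.508 kip, acting at 3.4 ft from C (one-third of the span from the peak).
ΣM about C: D_y·6.8 − (½·4.08·2.7)·3.4 − 10·3.8 − 120 − 5·5.7 = 0 → D_y = 205.2272/6.8 = 30.1805 ≈ 30.18 kip.
ΣF_y = 0: C_y + 30.1805 − ½·4.08·2.7 − 10 − 5 = 0 → C_y = -9.672 kip.
ΣF_x = 0: no horizontal applied forces, so C_x = 0.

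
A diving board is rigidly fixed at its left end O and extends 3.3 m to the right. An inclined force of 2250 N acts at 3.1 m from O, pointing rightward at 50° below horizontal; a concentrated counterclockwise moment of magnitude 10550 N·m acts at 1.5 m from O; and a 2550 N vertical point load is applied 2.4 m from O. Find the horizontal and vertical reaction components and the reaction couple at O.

ΣF_x = 0: O_x + 2250·cos50° = 0 → O_x = -1446 N.
ΣF_y = 0: O_y − 2250·sin50° − 2550 = 0 → O_y = 4274 N.
ΣM about O: M_O − 2250·sin50°·3.1 + 10550 − 2550·2.4 = 0 → M_O = 913.2 N·m.

O_x = -1446 N, O_y = 4274 N, M_O = 913.2 N·m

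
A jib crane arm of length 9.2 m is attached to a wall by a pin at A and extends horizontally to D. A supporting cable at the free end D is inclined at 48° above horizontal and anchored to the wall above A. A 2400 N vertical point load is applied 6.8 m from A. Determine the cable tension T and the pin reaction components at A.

T = 2387 N, A_x = 1597 N, A_y = 626.1 N

ΣM about A: T·sin48°·9.2 − 2400·6.8 = 0 → T = 16320/(9.2·0.743145) = 2387.03 ≈ 2387 N.
ΣF_x = 0: A_x − T·cos48° = 0 → A_x = 2387.03 × 0.669131 = 1597 N.
ΣF_y = 0: A_y + T·sin48° − 2400 = 0 → A_y = 2400 − 2387.03 × 0.743145 = 626.1 N.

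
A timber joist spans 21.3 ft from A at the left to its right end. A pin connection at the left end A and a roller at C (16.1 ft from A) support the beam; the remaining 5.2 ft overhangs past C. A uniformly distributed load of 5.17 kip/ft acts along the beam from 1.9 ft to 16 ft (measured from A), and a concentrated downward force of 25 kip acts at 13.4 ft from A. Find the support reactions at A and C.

A_x = 0, A_y = 36.57 kip, C_y = 61.33 kip

Resultant of the distributed load: 5.17 × 14.1 = 72.897 kip at 8.95 ft from A.
Taking moments about A: C_y·16.1 − (5.17·14.1)·8.95 − 25·13.4 = 0 → C_y = 987.42815/16.1 = 61.3309 ≈ 61.33 kip.
ΣF_y = 0: A_y + 61.3309 − 5.17·14.1 − 25 = 0 → A_y = 36.57 kip.
ΣF_x = 0: no horizontal applied forces, so A_x = 0.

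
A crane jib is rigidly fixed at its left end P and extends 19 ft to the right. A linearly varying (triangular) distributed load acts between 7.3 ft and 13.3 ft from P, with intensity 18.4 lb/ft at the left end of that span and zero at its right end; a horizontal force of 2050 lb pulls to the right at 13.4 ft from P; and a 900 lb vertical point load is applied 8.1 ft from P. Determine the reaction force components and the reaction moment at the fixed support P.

P_x = -2050 lb, P_y = 955.2 lb, M_P = 7803 lb·ft

Resultant of the triangular load: ½ × 18.4 × 6 = 55.2 lb, acting at 9.3 ft from P (one-third of the span from the peak).
ΣF_x = 0: P_x + 2050 = 0 → P_x = -2050 lb.
ΣF_y = 0: P_y − ½·18.4·6 − 900 = 0 → P_y = 955.2 lb.
ΣM about P: M_P − (½·18.4·6)·9.3 − 900·8.1 = 0 → M_P = 7803 lb·ft.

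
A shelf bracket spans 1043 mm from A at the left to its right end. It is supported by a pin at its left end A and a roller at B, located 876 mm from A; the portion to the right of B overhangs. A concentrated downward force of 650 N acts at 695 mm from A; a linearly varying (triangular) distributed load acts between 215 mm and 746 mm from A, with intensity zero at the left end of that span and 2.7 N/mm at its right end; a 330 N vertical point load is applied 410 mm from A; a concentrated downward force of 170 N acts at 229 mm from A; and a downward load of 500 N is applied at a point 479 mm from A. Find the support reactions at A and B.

Resultant of the triangular load: ½ × 2.7 × 531 = 716.85 N, acting at 569 mm from A (one-third of the span from the peak).
Moments about A: B_y·876 − 650·695 − (½·2.7·531)·569 − 330·410 − 170·229 − 500·479 = 0 → B_y = 1273367.65/876 = 1453.62 ≈ 1454 N.
ΣF_y = 0: A_y + 1453.62 − 650 − ½·2.7·531 − 330 − 170 − 500 = 0 → A_y = 913.2 N.
ΣF_x = 0: no horizontal applied forces, so A_x = 0.

A_x = 0, A_y = 913.2 N, B_y = 1454 N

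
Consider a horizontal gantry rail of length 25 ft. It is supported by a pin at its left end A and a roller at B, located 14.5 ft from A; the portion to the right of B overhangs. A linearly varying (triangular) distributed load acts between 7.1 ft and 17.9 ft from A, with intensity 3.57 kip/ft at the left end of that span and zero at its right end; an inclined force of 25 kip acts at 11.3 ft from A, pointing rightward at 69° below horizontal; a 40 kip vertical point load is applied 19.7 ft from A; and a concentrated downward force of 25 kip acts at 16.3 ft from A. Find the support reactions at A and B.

A_x = -8.959 kip, A_y = -7.245 kip, B_y = 114.9 kip

Resultant of the triangular load: ½ × 3.57 × 10.8 = 19.278 kip, acting at 10.7 ft from A (one-third of the span from the peak).
Moments about A: B_y·14.5 − (½·3.57·10.8)·10.7 − 25·sin69°·11.3 − 40·19.7 − 25·16.3 = 0 → B_y = 1665.51/14.5 = 114.863 ≈ 114.9 kip.
ΣF_y = 0: A_y + 114.863 − ½·3.57·10.8 − 25·sin69° − 40 − 25 = 0 → A_y = -7.245 kip.
ΣF_x = 0: A_x + 25·cos69° = 0 → A_x = -8.959 kip.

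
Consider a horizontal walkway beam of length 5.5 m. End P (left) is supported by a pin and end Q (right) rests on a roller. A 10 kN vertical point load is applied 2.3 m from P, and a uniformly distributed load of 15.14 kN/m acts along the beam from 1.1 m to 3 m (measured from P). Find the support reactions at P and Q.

P_x = 0, P_y = 23.86 kN, Q_y = 14.90 kN

Resultant of the distributed load: 15.14 × 1.9 = 28.766 kN at 2.05 m from P.
ΣM about P: Q_y·5.5 − 10·2.3 − (15.14·1.9)·2.05 = 0 → Q_y = 81.9703/5.5 = 14.9037 ≈ 14.90 kN.
ΣF_y = 0: P_y + 14.9037 − 10 − 15.14·1.9 = 0 → P_y = 23.86 kN.
ΣF_x = 0: no horizontal applied forces, so P_x = 0.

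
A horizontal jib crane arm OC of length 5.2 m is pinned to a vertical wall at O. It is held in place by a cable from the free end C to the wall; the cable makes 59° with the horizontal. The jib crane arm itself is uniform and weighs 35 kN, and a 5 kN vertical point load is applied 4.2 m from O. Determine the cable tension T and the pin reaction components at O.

T = 25.13 kN, O_x = 12.94 kN, O_y = 18.46 kN

ΣM about O: T·sin59°·5.2 − 35·2.6 − 5·4.2 = 0 → T = 112/(5.2·0.857167) = 25.1275 ≈ 25.13 kN.
ΣF_x = 0: O_x − T·cos59° = 0 → O_x = 25.1275 × 0.515038 = 12.94 kN.
ΣF_y = 0: O_y + T·sin59° − 35 − 5 = 0 → O_y = 40 − 25.1275 × 0.857167 = 18.46 kN.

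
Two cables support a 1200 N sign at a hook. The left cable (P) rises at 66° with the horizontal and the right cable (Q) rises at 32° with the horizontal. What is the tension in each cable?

ΣF_x = 0: −T_P·cos66° + T_Q·cos32° = 0 → T_Q = 0.479615·T_P.
ΣF_y = 0: T_P·sin66° + T_Q·sin32° = 1200.
Substitute: T_P·(0.913545 + 0.479615·0.529919) = 1200 → T_P = 1027.66 ≈ 1028 N.
Then T_Q = 0.479615 × 1027.66 = 492.9 N.

T_P = 1028 N, T_Q = 492.9 N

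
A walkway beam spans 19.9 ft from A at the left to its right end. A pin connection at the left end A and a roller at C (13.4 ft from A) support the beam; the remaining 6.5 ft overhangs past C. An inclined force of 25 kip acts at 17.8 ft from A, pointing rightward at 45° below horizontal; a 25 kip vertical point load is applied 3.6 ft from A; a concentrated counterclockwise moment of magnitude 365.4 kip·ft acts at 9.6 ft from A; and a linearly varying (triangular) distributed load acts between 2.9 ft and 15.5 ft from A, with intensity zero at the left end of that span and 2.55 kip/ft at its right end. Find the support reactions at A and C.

Resultant of the triangular load: ½ × 2.55 × 12.6 = 16.065 kip, acting at 11.3 ft from A (one-third of the span from the peak).
Taking moments about A: C_y·13.4 − 25·sin45°·17.8 − 25·3.6 + 365.4 − (½·2.55·12.6)·11.3 = 0 → C_y = 220.797/13.4 = 16.4774 ≈ 16.48 kip.
ΣF_y = 0: A_y + 16.4774 − 25·sin45° − 25 − ½·2.55·12.6 = 0 → A_y = 42.27 kip.
ΣF_x = 0: A_x + 25·cos45° = 0 → A_x = -17.68 kip.

A_x = -17.68 kip, A_y = 42.27 kip, C_y = 16.48 kip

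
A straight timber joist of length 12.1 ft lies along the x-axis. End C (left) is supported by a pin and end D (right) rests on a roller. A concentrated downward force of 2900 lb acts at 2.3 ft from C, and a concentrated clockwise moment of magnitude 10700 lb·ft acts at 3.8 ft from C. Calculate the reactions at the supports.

C_x = 0, C_y = 1464 lb, D_y = 1436 lb

Taking moments about C: D_y·12.1 − 2900·2.3 − 10700 = 0 → D_y = 17370/12.1 = 1435.54 ≈ 1436 lb.
ΣF_y = 0: C_y + 1435.54 − 2900 = 0 → C_y = 1464 lb.
ΣF_x = 0: no horizontal applied forces, so C_x = 0.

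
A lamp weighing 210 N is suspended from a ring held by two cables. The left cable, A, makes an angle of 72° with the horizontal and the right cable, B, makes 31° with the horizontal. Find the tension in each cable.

ΣF_x = 0: −T_A·cos72° + T_B·cos31° = 0 → T_B = 0.36051·T_A.
ΣF_y = 0: T_A·sin72° + T_B·sin31° = 210.
Substitute: T_A·(0.951057 + 0.36051·0.515038) = 210 → T_A = 184.74 ≈ 184.7 N.
Then T_B = 0.36051 × 184.74 = 66.60 N.

T_A = 184.7 N, T_B = 66.60 N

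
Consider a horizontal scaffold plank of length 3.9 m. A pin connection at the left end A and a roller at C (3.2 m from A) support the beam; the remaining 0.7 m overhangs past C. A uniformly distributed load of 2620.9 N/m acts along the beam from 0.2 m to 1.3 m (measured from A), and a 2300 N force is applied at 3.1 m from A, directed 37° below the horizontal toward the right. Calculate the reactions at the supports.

Resultant of the distributed load: 2620.9 × 1.1 = 2882.99 N at 0.75 m from A.
Moments about A: C_y·3.2 − (2620.9·1.1)·0.75 − 2300·sin37°·3.1 = 0 → C_y = 6453.18/3.2 = 2016.62 ≈ 2017 N.
ΣF_y = 0: A_y + 2016.62 − 2620.9·1.1 − 2300·sin37° = 0 → A_y = 2251 N.
ΣF_x = 0: A_x + 2300·cos37° = 0 → A_x = -1837 N.

A_x = -1837 N, A_y = 2251 N, C_y = 2017 N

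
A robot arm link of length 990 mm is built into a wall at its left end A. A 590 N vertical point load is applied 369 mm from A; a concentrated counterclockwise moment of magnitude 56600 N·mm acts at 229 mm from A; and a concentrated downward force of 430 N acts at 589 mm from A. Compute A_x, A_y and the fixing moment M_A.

ΣF_x = 0: A_x = 0.
ΣF_y = 0: A_y − 590 − 430 = 0 → A_y = 1020 N.
ΣM about A: M_A − 590·369 + 56600 − 430·589 = 0 → M_A = 414400 N·mm.

A_x = 0, A_y = 1020 N, M_A = 414400 N·mm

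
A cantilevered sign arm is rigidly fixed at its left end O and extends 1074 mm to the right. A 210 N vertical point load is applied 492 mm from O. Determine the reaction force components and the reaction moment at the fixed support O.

ΣF_x = 0: O_x = 0.
ΣF_y = 0: O_y − 210 = 0 → O_y = 210.0 N.
ΣM about O: M_O − 210·492 = 0 → M_O = 103300 N·mm.

O_x = 0, O_y = 210.0 N, M_O = 103300 N·mm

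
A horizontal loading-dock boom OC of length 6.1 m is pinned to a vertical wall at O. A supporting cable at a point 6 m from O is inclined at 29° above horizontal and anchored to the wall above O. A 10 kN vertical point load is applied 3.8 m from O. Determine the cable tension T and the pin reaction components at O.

T = 13.06 kN, O_x = 11.43 kN, O_y = 3.667 kN

ΣM about O: T·sin29°·6 − 10·3.8 = 0 → T = 38/(6·0.48481) = 13.0635 ≈ 13.06 kN.
ΣF_x = 0: O_x − T·cos29° = 0 → O_x = 13.0635 × 0.87462 = 11.43 kN.
ΣF_y = 0: O_y + T·sin29° − 10 = 0 → O_y = 10 − 13.0635 × 0.48481 = 3.667 kN.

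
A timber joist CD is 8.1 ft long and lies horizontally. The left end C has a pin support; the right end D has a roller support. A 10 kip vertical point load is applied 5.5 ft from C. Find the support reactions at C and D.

Taking moments about C: D_y·8.1 − 10·5.5 = 0 → D_y = 55/8.1 = 6.79012 ≈ 6.790 kip.
ΣF_y = 0: C_y + 6.79012 − 10 = 0 → C_y = 3.210 kip.
ΣF_x = 0: no horizontal applied forces, so C_x = 0.

C_x = 0, C_y = 3.210 kip, D_y = 6.790 kip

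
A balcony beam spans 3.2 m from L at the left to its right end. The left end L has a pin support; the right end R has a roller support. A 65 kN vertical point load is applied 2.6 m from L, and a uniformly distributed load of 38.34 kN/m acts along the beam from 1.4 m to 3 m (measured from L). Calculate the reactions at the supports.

L_x = 0, L_y = 31.36 kN, R_y = 94.99 kN

Resultant of the distributed load: 38.34 × 1.6 = 61.344 kN at 2.2 m from L.
Taking moments about L: R_y·3.2 − 65·2.6 − (38.34·1.6)·2.2 = 0 → R_y = 303.9568/3.2 = 94.9865 ≈ 94.99 kN.
ΣF_y = 0: L_y + 94.9865 − 65 − 38.34·1.6 = 0 → L_y = 31.36 kN.
ΣF_x = 0: no horizontal applied forces, so L_x = 0.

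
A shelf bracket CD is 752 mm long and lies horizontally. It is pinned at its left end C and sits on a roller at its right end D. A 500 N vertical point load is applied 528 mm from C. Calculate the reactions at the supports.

C_x = 0, C_y = 148.9 N, D_y = 351.1 N

ΣM about C: D_y·752 − 500·528 = 0 → D_y = 264000/752 = 351.064 ≈ 351.1 N.
ΣF_y = 0: C_y + 351.064 − 500 = 0 → C_y = 148.9 N.
ΣF_x = 0: no horizontal applied forces, so C_x = 0.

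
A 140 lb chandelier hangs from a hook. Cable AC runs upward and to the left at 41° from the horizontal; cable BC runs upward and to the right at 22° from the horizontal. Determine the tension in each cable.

ΣF_x = 0: −T_AC·cos41° + T_BC·cos22° = 0 → T_BC = 0.813981·T_AC.
ΣF_y = 0: T_AC·sin41° + T_BC·sin22° = 140.
Substitute: T_AC·(0.656059 + 0.813981·0.374607) = 140 → T_AC = 145.684 ≈ 145.7 lb.
Then T_BC = 0.813981 × 145.684 = 118.6 lb.

T_AC = 145.7 lb, T_BC = 118.6 lb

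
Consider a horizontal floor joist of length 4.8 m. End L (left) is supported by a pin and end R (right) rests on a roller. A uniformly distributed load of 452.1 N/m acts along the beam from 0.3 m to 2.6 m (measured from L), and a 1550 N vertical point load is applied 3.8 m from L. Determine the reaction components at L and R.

Resultant of the distributed load: 452.1 × 2.3 = 1039.83 N at 1.45 m from L.
Moments about L: R_y·4.8 − (452.1·2.3)·1.45 − 1550·3.8 = 0 → R_y = 7397.7535/4.8 = 1541.2 ≈ 1541 N.
ΣF_y = 0: L_y + 1541.2 − 452.1·2.3 − 1550 = 0 → L_y = 1049 N.
ΣF_x = 0: no horizontal applied forces, so L_x = 0.

L_x = 0, L_y = 1049 N, R_y = 1541 N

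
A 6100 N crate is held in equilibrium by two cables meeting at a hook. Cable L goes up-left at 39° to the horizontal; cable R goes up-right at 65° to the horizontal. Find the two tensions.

T_L = 2657 N, T_R = 4886 N

ΣF_x = 0: −T_L·cos39° + T_R·cos65° = 0 → T_R = 1.83888·T_L.
ΣF_y = 0: T_L·sin39° + T_R·sin65° = 6100.
Substitute: T_L·(0.62932 + 1.83888·0.906308) = 6100 → T_L = 2656.9 ≈ 2657 N.
Then T_R = 1.83888 × 2656.9 = 4886 N.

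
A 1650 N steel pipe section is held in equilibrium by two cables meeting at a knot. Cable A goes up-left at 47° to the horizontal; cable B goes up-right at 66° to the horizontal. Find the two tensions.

ΣF_x = 0: −T_A·cos47° + T_B·cos66° = 0 → T_B = 1.67676·T_A.
ΣF_y = 0: T_A·sin47° + T_B·sin66° = 1650.
Substitute: T_A·(0.731354 + 1.67676·0.913545) = 1650 → T_A = 729.072 ≈ 729.1 N.
Then T_B = 1.67676 × 729.072 = 1222 N.

T_A = 729.1 N, T_B = 1222 N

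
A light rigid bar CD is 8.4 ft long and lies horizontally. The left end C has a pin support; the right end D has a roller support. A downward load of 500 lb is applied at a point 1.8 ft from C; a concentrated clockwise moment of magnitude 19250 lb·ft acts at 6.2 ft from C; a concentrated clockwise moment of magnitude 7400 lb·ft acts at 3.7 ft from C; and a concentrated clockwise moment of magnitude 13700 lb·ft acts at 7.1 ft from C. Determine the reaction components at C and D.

C_x = 0, C_y = -4411 lb, D_y = 4911 lb

Taking moments about C: D_y·8.4 − 500·1.8 − 19250 − 7400 − 13700 = 0 → D_y = 41250/8.4 = 4910.71 ≈ 4911 lb.
ΣF_y = 0: C_y + 4910.71 − 500 = 0 → C_y = -4411 lb.
ΣF_x = 0: no horizontal applied forces, so C_x = 0.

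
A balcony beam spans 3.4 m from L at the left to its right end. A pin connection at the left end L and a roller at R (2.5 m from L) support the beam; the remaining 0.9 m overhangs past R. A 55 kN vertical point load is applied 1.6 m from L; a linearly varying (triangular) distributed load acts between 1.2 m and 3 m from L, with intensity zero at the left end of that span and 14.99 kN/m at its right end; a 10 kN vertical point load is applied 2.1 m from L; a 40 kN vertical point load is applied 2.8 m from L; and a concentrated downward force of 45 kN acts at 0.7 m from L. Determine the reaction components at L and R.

Resultant of the triangular load: ½ × 14.99 × 1.8 = 13.491 kN, acting at 2.4 m from L (one-third of the span from the peak).
Moments about L: R_y·2.5 − 55·1.6 − (½·14.99·1.8)·2.4 − 10·2.1 − 40·2.8 − 45·0.7 = 0 → R_y = 284.8784/2.5 = 113.951 ≈ 114.0 kN.
ΣF_y = 0: L_y + 113.951 − 55 − ½·14.99·1.8 − 10 − 40 − 45 = 0 → L_y = 49.54 kN.
ΣF_x = 0: no horizontal applied forces, so L_x = 0.

L_x = 0, L_y = 49.54 kN, R_y = 114.0 kN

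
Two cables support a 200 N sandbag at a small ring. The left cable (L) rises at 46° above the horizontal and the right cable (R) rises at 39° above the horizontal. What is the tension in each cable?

T_L = 156.0 N, T_R = 139.5 N

ΣF_x = 0: −T_L·cos46° + T_R·cos39° = 0 → T_R = 0.893858·T_L.
ΣF_y = 0: T_L·sin46° + T_R·sin39° = 200.
Substitute: T_L·(0.71934 + 0.893858·0.62932) = 200 → T_L = 156.023 ≈ 156.0 N.
Then T_R = 0.893858 × 156.023 = 139.5 N.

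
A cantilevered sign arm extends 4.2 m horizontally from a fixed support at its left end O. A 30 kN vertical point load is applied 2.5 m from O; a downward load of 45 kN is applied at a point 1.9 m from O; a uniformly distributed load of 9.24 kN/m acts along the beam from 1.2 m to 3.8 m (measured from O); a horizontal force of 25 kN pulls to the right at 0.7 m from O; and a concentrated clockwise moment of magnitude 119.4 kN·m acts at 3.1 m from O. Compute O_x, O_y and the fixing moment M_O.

O_x = -25.00 kN, O_y = 99.02 kN, M_O = 340.0 kN·m

Resultant of the distributed load: 9.24 × 2.6 = 24.024 kN at 2.5 m from O.
ΣF_x = 0: O_x + 25 = 0 → O_x = -25.00 kN.
ΣF_y = 0: O_y − 30 − 45 − 9.24·2.6 = 0 → O_y = 99.02 kN.
ΣM about O: M_O − 30·2.5 − 45·1.9 − (9.24·2.6)·2.5 − 119.4 = 0 → M_O = 340.0 kN·m.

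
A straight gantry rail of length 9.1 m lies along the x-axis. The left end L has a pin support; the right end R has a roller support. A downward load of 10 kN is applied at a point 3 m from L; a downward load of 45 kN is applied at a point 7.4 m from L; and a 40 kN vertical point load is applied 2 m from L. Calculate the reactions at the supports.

L_x = 0, L_y = 46.32 kN, R_y = 48.68 kN

Moments about L: R_y·9.1 − 10·3 − 45·7.4 − 40·2 = 0 → R_y = 443/9.1 = 48.6813 ≈ 48.68 kN.
ΣF_y = 0: L_y + 48.6813 − 10 − 45 − 40 = 0 → L_y = 46.32 kN.
ΣF_x = 0: no horizontal applied forces, so L_x = 0.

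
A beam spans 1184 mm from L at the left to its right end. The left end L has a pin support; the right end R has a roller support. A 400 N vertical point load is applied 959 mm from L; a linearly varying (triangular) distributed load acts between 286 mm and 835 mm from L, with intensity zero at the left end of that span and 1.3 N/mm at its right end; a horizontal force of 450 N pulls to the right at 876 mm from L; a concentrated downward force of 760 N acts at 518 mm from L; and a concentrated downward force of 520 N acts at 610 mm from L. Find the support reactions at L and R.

Resultant of the triangular load: ½ × 1.3 × 549 = 356.85 N, acting at 652 mm from L (one-third of the span from the peak).
Taking moments about L: R_y·1184 − 400·959 − (½·1.3·549)·652 − 760·518 − 520·610 = 0 → R_y = 1327146.2/1184 = 1120.9 ≈ 1121 N.
ΣF_y = 0: L_y + 1120.9 − 400 − ½·1.3·549 − 760 − 520 = 0 → L_y = 915.9 N.
ΣF_x = 0: L_x + 450 = 0 → L_x = -450.0 N.

L_x = -450.0 N, L_y = 915.9 N, R_y = 1121 N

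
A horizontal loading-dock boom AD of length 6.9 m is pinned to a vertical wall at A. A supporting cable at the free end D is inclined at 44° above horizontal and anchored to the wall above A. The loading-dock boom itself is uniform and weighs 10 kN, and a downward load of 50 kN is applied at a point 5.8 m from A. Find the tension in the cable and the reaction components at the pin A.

ΣM about A: T·sin44°·6.9 − 10·3.45 − 50·5.8 = 0 → T = 324.5/(6.9·0.694658) = 67.7009 ≈ 67.70 kN.
ΣF_x = 0: A_x − T·cos44° = 0 → A_x = 67.7009 × 0.71934 = 48.70 kN.
ΣF_y = 0: A_y + T·sin44° − 10 − 50 = 0 → A_y = 60 − 67.7009 × 0.694658 = 12.97 kN.

T = 67.70 kN, A_x = 48.70 kN, A_y = 12.97 kN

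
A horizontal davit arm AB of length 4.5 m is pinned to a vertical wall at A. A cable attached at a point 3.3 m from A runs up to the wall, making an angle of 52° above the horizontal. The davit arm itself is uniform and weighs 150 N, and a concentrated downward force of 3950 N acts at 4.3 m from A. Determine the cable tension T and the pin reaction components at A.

ΣM about A: T·sin52°·3.3 − 150·2.25 − 3950·4.3 = 0 → T = 17322.5/(3.3·0.788011) = 6661.38 ≈ 6661 N.
ΣF_x = 0: A_x − T·cos52° = 0 → A_x = 6661.38 × 0.615661 = 4101 N.
ΣF_y = 0: A_y + T·sin52° − 150 − 3950 = 0 → A_y = 4100 − 6661.38 × 0.788011 = -1149 N.

T = 6661 N, A_x = 4101 N, A_y = -1149 N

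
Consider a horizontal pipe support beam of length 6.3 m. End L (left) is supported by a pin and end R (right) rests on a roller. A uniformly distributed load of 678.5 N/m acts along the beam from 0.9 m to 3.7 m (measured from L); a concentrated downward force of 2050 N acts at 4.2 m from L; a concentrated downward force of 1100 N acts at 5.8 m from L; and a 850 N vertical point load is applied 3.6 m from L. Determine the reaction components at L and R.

Resultant of the distributed load: 678.5 × 2.8 = 1899.8 N at 2.3 m from L.
Moments about L: R_y·6.3 − (678.5·2.8)·2.3 − 2050·4.2 − 1100·5.8 − 850·3.6 = 0 → R_y = 22419.54/6.3 = 3558.66 ≈ 3559 N.
ΣF_y = 0: L_y + 3558.66 − 678.5·2.8 − 2050 − 1100 − 850 = 0 → L_y = 2341 N.
ΣF_x = 0: no horizontal applied forces, so L_x = 0.

L_x = 0, L_y = 2341 N, R_y = 3559 N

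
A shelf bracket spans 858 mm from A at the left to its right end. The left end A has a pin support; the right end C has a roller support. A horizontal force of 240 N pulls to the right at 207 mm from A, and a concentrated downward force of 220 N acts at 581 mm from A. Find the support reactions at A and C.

ΣM about A: C_y·858 − 220·581 = 0 → C_y = 127820/858 = 148.974 ≈ 149.0 N.
ΣF_y = 0: A_y + 148.974 − 220 = 0 → A_y = 71.03 N.
ΣF_x = 0: A_x + 240 = 0 → A_x = -240.0 N.

A_x = -240.0 N, A_y = 71.03 N, C_y = 149.0 N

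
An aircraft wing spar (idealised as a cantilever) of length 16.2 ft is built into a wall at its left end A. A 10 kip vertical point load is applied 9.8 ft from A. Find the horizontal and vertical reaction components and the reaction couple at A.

ΣF_x = 0: A_x = 0.
ΣF_y = 0: A_y − 10 = 0 → A_y = 10.00 kip.
ΣM about A: M_A − 10·9.8 = 0 → M_A = 98.00 kip·ft.

A_x = 0, A_y = 10.00 kip, M_A = 98.00 kip·ft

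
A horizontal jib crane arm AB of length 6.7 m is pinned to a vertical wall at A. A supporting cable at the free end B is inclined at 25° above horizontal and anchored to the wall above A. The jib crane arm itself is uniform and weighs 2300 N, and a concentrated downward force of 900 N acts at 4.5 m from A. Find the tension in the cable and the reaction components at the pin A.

ΣM about A: T·sin25°·6.7 − 2300·3.35 − 900·4.5 = 0 → T = 11755/(6.7·0.422618) = 4151.45 ≈ 4151 N.
ΣF_x = 0: A_x − T·cos25° = 0 → A_x = 4151.45 × 0.906308 = 3762 N.
ΣF_y = 0: A_y + T·sin25° − 2300 − 900 = 0 → A_y = 3200 − 4151.45 × 0.422618 = 1446 N.

T = 4151 N, A_x = 3762 N, A_y = 1446 N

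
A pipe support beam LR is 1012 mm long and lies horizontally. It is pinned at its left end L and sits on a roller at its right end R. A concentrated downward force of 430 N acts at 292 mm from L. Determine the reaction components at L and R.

L_x = 0, L_y = 305.9 N, R_y = 124.1 N

Moments about L: R_y·1012 − 430·292 = 0 → R_y = 125560/1012 = 124.071 ≈ 124.1 N.
ΣF_y = 0: L_y + 124.071 − 430 = 0 → L_y = 305.9 N.
ΣF_x = 0: no horizontal applied forces, so L_x = 0.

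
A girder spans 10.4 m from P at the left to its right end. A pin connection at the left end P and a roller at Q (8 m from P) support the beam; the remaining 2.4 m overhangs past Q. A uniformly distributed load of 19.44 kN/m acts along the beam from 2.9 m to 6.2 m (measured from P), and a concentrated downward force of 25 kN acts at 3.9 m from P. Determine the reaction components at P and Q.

Resultant of the distributed load: 19.44 × 3.3 = 64.152 kN at 4.55 m from P.
Moments about P: Q_y·8 − (19.44·3.3)·4.55 − 25·3.9 = 0 → Q_y = 389.3916/8 = 48.6739 ≈ 48.67 kN.
ΣF_y = 0: P_y + 48.6739 − 19.44·3.3 − 25 = 0 → P_y = 40.48 kN.
ΣF_x = 0: no horizontal applied forces, so P_x = 0.

P_x = 0, P_y = 40.48 kN, Q_y = 48.67 kN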